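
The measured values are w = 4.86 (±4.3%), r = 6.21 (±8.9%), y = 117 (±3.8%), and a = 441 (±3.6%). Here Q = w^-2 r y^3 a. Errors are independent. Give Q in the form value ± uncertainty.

Q is a product of powers, so relative uncertainties combine in quadrature:
  (-2·δw/w)² = (-2×0.0430)² = 0.00740;  (1·δr/r)² = (1×0.0890)² = 0.00792;  (3·δy/y)² = (3×0.0380)² = 0.0130;  (1·δa/a)² = (1×0.0360)² = 0.00130
δQ/Q = √(0.0296) = 0.172
Q = 1.86e+08, so δQ = 0.172 × 1.86e+08 = 3.2e+07.

(1.86 ± 0.320) × 10^8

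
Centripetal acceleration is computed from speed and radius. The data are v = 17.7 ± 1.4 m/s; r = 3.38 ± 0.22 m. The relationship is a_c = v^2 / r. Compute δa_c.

15.9 m/s^2

a_c is a product of powers, so relative uncertainties combine in quadrature:
  (2·δv/v)² = (2×0.0791)² = 0.0250;  (-1·δr/r)² = (-1×0.0651)² = 0.00424
δa_c/a_c = √(0.0293) = 0.171
a_c = 92.7 m/s^2, so δa_c = 0.171 × 92.7 = 15.9 m/s^2.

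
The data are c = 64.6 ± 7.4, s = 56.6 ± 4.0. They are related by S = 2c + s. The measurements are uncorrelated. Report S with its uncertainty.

186 ± 15.3

Sums and differences: (δS)² = Σ (cᵢ δxᵢ)².
  (2·δc)² = 219;  (δs)² = 16.0
δS = √(235) = 15.3
S = 186.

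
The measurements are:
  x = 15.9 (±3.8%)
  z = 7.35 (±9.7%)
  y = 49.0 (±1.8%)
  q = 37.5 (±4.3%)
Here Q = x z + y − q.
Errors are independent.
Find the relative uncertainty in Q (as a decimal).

0.0959

Let p = x·z = 117. δp/p = √((1·δx/x)² + (1·δz/z)²) = √(0.00144 + 0.00941) = 0.104, so δp = 12.2.
Q = p + y − q: δQ = √(δp² + δy² + δq²) = √(148 + 0.778 + 2.60) = 12.3
Q = 128, so δQ/Q = 12.3/128 = 0.0959.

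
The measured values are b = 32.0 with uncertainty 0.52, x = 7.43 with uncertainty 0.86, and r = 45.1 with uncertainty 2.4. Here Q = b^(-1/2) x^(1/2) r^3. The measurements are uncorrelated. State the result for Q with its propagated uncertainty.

44200 ± 7510

Q is a product of powers, so relative uncertainties combine in quadrature:
  (−½·δb/b)² = (-0.5×0.0163)² = 6.6e-05;  (½·δx/x)² = (0.5×0.116)² = 0.00335;  (3·δr/r)² = (3×0.0532)² = 0.0255
δQ/Q = √(0.0289) = 0.170
Q = 44200, so δQ = 0.170 × 44200 = 7510.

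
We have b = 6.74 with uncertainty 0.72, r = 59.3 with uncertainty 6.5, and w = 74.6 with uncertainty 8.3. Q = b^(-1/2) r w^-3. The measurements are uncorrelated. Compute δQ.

1.96e-05

For a monomial Q ∝ b^(-1/2), r, w^-3, fractional errors add in quadrature:
  (−½·δb/b)² = (-0.5×0.107)² = 0.00285;  (1·δr/r)² = (1×0.110)² = 0.0120;  (-3·δw/w)² = (-3×0.111)² = 0.111
δQ/Q = √(0.126) = 0.355
Q = 5.5e-05, so δQ = 0.355 × 5.5e-05 = 1.96e-05.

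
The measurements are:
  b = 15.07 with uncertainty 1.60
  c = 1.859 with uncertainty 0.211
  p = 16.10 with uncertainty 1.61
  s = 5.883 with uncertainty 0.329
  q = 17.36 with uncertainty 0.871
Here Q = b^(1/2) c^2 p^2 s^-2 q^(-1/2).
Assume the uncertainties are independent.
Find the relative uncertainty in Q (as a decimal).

Q is a product of powers, so relative uncertainties combine in quadrature:
  (½·δb/b)² = (0.5×0.106)² = 0.00282;  (2·δc/c)² = (2×0.114)² = 0.0515;  (2·δp/p)² = (2×0.100)² = 0.0400;  (-2·δs/s)² = (-2×0.0559)² = 0.0125;  (−½·δq/q)² = (-0.5×0.0502)² = 0.000629
δQ/Q = √(0.107) = 0.328

0.328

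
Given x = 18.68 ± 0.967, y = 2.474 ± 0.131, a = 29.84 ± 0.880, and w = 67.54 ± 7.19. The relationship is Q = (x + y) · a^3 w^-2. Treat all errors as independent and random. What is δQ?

Let u = x + y = 21.15. δu = √(δx² + δy²) = √(0.935 + 0.0172) = 0.976, so δu/u = 0.0461.
Q is then a monomial in u, a, w:
δQ/Q = √((δu/u)² + (3·δa/a)² + (-2·δw/w)²) = √(0.00213 + 0.00783 + 0.0453) = 0.235
Q = 123.2, so δQ = 0.235 × 123.2 = 29.0.

29.0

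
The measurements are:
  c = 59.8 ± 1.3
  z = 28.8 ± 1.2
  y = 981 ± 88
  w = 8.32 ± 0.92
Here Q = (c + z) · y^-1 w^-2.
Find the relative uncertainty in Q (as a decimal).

Let u = c + z = 88.6. δu = √(δc² + δz²) = √(1.69 + 1.44) = 1.77, so δu/u = 0.0200.
Q is then a monomial in u, y, w:
δQ/Q = √((δu/u)² + (-1·δy/y)² + (-2·δw/w)²) = √(0.000399 + 0.00805 + 0.0489) = 0.239

0.239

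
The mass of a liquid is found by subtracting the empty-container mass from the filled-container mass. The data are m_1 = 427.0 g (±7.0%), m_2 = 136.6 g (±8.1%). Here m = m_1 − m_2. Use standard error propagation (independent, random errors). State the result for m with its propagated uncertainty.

290.4 ± 31.9 g

m is a linear combination, so absolute uncertainties add in quadrature:
  (δm_1)² = 893;  (δm_2)² = 122
δm = √(1020) = 31.9 g
m = 290.4 g.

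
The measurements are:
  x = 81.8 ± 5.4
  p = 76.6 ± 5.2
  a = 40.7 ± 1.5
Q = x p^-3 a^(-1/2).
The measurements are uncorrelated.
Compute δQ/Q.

0.215

Each factor contributes (exponent × relative error)² to (δQ/Q)²:
  (1·δx/x)² = (1×0.0660)² = 0.00436;  (-3·δp/p)² = (-3×0.0679)² = 0.0415;  (−½·δa/a)² = (-0.5×0.0369)² = 0.000340
δQ/Q = √(0.0462) = 0.215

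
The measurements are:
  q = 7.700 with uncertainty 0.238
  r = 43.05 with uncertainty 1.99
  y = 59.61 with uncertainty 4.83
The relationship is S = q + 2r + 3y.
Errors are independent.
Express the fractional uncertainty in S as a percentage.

5.51%

Sums and differences: (δS)² = Σ (cᵢ δxᵢ)².
  (δq)² = 0.0566;  (2·δr)² = 15.8;  (3·δy)² = 210
δS = √(226) = 15.0
S = 272.6, so δS/S = 15.0/272.6 = 0.0551.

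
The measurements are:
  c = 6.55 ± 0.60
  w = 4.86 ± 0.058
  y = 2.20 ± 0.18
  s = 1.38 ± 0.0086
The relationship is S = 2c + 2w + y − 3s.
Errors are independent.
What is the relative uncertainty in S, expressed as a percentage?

5.84%

S is a linear combination, so absolute uncertainties add in quadrature:
  (2·δc)² = 1.44;  (2·δw)² = 0.0135;  (δy)² = 0.0324;  (3·δs)² = 0.000666
δS = √(1.49) = 1.22
S = 20.9, so δS/S = 1.22/20.9 = 0.0584.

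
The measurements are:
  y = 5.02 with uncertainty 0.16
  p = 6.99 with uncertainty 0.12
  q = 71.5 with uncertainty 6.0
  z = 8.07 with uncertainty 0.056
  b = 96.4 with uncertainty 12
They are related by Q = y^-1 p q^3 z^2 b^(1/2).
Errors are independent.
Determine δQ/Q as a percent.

26.2%

For a monomial Q ∝ y^-1, p, q^3, z^2, b^(1/2), fractional errors add in quadrature:
  (-1·δy/y)² = (-1×0.0319)² = 0.00102;  (1·δp/p)² = (1×0.0172)² = 0.000295;  (3·δq/q)² = (3×0.0839)² = 0.0634;  (2·δz/z)² = (2×0.00694)² = 0.000193;  (½·δb/b)² = (0.5×0.124)² = 0.00387
δQ/Q = √(0.0688) = 0.262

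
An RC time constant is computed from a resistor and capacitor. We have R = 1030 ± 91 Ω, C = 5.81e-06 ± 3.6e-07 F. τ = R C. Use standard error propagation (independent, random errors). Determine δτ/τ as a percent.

τ is a product of powers, so relative uncertainties combine in quadrature:
  (1·δR/R)² = (1×0.0883)² = 0.00781;  (1·δC/C)² = (1×0.0620)² = 0.00384
δτ/τ = √(0.0116) = 0.108

10.8%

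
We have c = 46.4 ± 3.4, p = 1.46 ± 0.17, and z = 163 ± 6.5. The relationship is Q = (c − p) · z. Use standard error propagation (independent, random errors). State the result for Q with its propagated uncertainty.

7330 ± 627

Let u = c − p = 44.9. δu = √(δc² + δp²) = √(11.6 + 0.0289) = 3.40, so δu/u = 0.0758.
Q is then a monomial in u, z:
δQ/Q = √((δu/u)² + (1·δz/z)²) = √(0.00574 + 0.00159) = 0.0856
Q = 7330, so δQ = 0.0856 × 7330 = 627.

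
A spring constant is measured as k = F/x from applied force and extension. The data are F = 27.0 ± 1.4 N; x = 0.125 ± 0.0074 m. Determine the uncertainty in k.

17.0 N/m

k is a product of powers, so relative uncertainties combine in quadrature:
  (1·δF/F)² = (1×0.0519)² = 0.00269;  (-1·δx/x)² = (-1×0.0592)² = 0.00350
δk/k = √(0.00619) = 0.0787
k = 216 N/m, so δk = 0.0787 × 216 = 17.0 N/m.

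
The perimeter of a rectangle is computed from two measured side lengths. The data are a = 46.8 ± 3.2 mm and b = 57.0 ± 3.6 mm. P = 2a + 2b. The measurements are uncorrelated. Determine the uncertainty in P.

For a sum/difference, combine absolute errors in quadrature:
  (2·δa)² = 41.0;  (2·δb)² = 51.8
δP = √(92.8) = 9.63 mm

9.63 mm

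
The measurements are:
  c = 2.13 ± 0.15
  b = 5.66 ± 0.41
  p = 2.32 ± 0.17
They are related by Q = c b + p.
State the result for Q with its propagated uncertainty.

14.4 ± 1.23

Let w = c·b = 12.1. δw/w = √((1·δc/c)² + (1·δb/b)²) = √(0.00496 + 0.00525) = 0.101, so δw = 1.22.
Q = w + p: δQ = √(δw² + δp²) = √(1.48 + 0.0289) = 1.23
Q = 14.4.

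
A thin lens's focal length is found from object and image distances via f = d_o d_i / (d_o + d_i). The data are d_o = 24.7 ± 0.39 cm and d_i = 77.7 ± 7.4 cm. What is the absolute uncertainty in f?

∂f/∂d_o = (d_i/(d_o+d_i))² = 0.576;  ∂f/∂d_i = (d_o/(d_o+d_i))² = 0.0582
δf = √((∂f/∂d_o · δd_o)² + (∂f/∂d_i · δd_i)²) = √(0.0504 + 0.185) = 0.486 cm

0.486 cm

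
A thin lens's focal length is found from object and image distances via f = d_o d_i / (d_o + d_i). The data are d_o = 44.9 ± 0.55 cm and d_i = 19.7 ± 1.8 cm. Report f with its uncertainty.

13.7 ± 0.871 cm

∂f/∂d_o = (d_i/(d_o+d_i))² = 0.0930;  ∂f/∂d_i = (d_o/(d_o+d_i))² = 0.483
δf = √((∂f/∂d_o · δd_o)² + (∂f/∂d_i · δd_i)²) = √(0.00262 + 0.756) = 0.871 cm
f = 13.7 cm.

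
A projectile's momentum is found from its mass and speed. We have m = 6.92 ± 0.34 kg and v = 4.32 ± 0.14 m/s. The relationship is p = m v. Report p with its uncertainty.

p is a product of powers, so relative uncertainties combine in quadrature:
  (1·δm/m)² = (1×0.0491)² = 0.00241;  (1·δv/v)² = (1×0.0324)² = 0.00105
δp/p = √(0.00346) = 0.0589
p = 29.9 kg·m/s, so δp = 0.0589 × 29.9 = 1.76 kg·m/s.

29.9 ± 1.76 kg·m/s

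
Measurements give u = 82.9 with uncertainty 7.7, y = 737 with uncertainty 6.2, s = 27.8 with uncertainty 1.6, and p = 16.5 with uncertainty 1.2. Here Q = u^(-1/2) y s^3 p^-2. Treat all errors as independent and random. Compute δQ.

Each factor contributes (exponent × relative error)² to (δQ/Q)²:
  (−½·δu/u)² = (-0.5×0.0929)² = 0.00216;  (1·δy/y)² = (1×0.00841)² = 7.08e-05;  (3·δs/s)² = (3×0.0576)² = 0.0298;  (-2·δp/p)² = (-2×0.0727)² = 0.0212
δQ/Q = √(0.0532) = 0.231
Q = 6390, so δQ = 0.231 × 6390 = 1470.

1470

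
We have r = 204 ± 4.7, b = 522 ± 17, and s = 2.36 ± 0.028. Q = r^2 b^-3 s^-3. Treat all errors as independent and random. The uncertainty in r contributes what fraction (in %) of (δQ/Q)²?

16.4%

(δQ/Q)² = (2·δr/r)² + (-3·δb/b)² + (-3·δs/s)²
  r term: (2×0.0230)² = 0.00212
  b term: (-3×0.0326)² = 0.00955
  s term: (-3×0.0119)² = 0.00127
Total = 0.0129. Share from r = 0.00212/0.0129 = 0.164.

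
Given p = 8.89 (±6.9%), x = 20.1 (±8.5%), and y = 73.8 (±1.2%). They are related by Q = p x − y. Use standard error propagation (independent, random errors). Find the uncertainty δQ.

19.6

Let w = p·x = 179. δw/w = √((1·δp/p)² + (1·δx/x)²) = √(0.00476 + 0.00723) = 0.109, so δw = 19.6.
Q = w − y: δQ = √(δw² + δy²) = √(383 + 0.784) = 19.6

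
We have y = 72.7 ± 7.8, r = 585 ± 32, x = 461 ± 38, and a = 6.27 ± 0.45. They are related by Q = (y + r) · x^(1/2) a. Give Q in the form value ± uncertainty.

88500 ± 8560

Let u = y + r = 658. δu = √(δy² + δr²) = √(60.8 + 1020) = 32.9, so δu/u = 0.0501.
Q is then a monomial in u, x, a:
δQ/Q = √((δu/u)² + (½·δx/x)² + (1·δa/a)²) = √(0.00251 + 0.00170 + 0.00515) = 0.0967
Q = 88500, so δQ = 0.0967 × 88500 = 8560.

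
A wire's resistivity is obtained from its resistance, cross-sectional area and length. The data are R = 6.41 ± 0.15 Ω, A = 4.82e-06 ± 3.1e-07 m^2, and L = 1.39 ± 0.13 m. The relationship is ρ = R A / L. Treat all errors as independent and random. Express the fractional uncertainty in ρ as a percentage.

Each factor contributes (exponent × relative error)² to (δρ/ρ)²:
  (1·δR/R)² = (1×0.0234)² = 0.000548;  (1·δA/A)² = (1×0.0643)² = 0.00414;  (-1·δL/L)² = (-1×0.0935)² = 0.00875
δρ/ρ = √(0.0134) = 0.116

11.6%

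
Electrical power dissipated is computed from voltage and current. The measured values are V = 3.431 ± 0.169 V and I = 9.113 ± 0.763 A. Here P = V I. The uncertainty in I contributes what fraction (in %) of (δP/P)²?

74.3%

(δP/P)² = (1·δV/V)² + (1·δI/I)²
  V term: (1×0.0493)² = 0.00243
  I term: (1×0.0837)² = 0.00701
Total = 0.00944. Share from I = 0.00701/0.00944 = 0.743.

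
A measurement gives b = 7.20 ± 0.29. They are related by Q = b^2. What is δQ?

Q ∝ b^2, so δQ/Q = |2| · δb/b = 2 × 0.0403 = 0.0806.
Q = 51.8, so δQ = 0.0806 × 51.8 = 4.18.

4.18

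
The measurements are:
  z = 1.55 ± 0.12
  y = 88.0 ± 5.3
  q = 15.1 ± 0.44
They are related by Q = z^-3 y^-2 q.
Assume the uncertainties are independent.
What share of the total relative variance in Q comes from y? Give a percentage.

(δQ/Q)² = (-3·δz/z)² + (-2·δy/y)² + (1·δq/q)²
  z term: (-3×0.0774)² = 0.0539
  y term: (-2×0.0602)² = 0.0145
  q term: (1×0.0291)² = 0.000849
Total = 0.0693. Share from y = 0.0145/0.0693 = 0.209.

20.9%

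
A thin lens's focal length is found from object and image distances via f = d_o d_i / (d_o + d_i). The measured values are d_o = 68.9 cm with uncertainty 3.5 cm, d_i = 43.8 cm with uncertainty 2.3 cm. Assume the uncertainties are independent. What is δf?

1.01 cm

∂f/∂d_o = (d_i/(d_o+d_i))² = 0.151;  ∂f/∂d_i = (d_o/(d_o+d_i))² = 0.374
δf = √((∂f/∂d_o · δd_o)² + (∂f/∂d_i · δd_i)²) = √(0.279 + 0.739) = 1.01 cm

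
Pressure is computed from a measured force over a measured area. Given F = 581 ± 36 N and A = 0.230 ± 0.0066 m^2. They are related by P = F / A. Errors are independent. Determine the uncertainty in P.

For a monomial P ∝ F, A^-1, fractional errors add in quadrature:
  (1·δF/F)² = (1×0.0620)² = 0.00384;  (-1·δA/A)² = (-1×0.0287)² = 0.000823
δP/P = √(0.00466) = 0.0683
P = 2530 Pa, so δP = 0.0683 × 2530 = 172 Pa.

172 Pa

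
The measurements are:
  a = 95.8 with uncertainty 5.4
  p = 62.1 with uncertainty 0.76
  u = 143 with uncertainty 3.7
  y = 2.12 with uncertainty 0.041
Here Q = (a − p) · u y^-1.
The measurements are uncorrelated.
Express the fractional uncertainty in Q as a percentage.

16.5%

Let w = a − p = 33.7. δw = √(δa² + δp²) = √(29.2 + 0.578) = 5.45, so δw/w = 0.162.
Q is then a monomial in w, u, y:
δQ/Q = √((δw/w)² + (1·δu/u)² + (-1·δy/y)²) = √(0.0262 + 0.000669 + 0.000374) = 0.165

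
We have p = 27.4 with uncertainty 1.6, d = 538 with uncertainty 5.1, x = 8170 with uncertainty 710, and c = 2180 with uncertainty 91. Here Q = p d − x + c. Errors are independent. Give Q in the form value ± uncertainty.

Let w = p·d = 14700. δw/w = √((1·δp/p)² + (1·δd/d)²) = √(0.00341 + 8.99e-05) = 0.0592, so δw = 872.
Q = w − x + c: δQ = √(δw² + δx² + δc²) = √(7.61e+05 + 5.04e+05 + 8280) = 1130
Q = 8750.

8750 ± 1130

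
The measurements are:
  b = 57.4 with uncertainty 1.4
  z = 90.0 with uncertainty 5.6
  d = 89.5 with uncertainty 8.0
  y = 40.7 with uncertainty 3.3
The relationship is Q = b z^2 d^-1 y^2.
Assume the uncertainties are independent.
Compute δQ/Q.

For a monomial Q ∝ b, z^2, d^-1, y^2, fractional errors add in quadrature:
  (1·δb/b)² = (1×0.0244)² = 0.000595;  (2·δz/z)² = (2×0.0622)² = 0.0155;  (-1·δd/d)² = (-1×0.0894)² = 0.00799;  (2·δy/y)² = (2×0.0811)² = 0.0263
δQ/Q = √(0.0504) = 0.224

0.224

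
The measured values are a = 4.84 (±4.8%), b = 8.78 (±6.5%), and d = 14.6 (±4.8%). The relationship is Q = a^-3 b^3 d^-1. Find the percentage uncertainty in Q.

24.7%

Since Q is a product/quotient, work with relative uncertainties:
  (-3·δa/a)² = (-3×0.0480)² = 0.0207;  (3·δb/b)² = (3×0.0650)² = 0.0380;  (-1·δd/d)² = (-1×0.0480)² = 0.00230
δQ/Q = √(0.0611) = 0.247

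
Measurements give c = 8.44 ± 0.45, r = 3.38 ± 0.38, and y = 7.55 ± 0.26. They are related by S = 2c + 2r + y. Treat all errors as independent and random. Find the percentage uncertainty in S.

3.87%

S is a linear combination, so absolute uncertainties add in quadrature:
  (2·δc)² = 0.810;  (2·δr)² = 0.578;  (δy)² = 0.0676
δS = √(1.46) = 1.21
S = 31.2, so δS/S = 1.21/31.2 = 0.0387.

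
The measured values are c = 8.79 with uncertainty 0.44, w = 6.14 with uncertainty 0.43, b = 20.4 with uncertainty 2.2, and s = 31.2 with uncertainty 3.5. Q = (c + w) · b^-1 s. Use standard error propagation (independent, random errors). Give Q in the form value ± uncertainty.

22.8 ± 3.68

Let u = c + w = 14.9. δu = √(δc² + δw²) = √(0.194 + 0.185) = 0.615, so δu/u = 0.0412.
Q is then a monomial in u, b, s:
δQ/Q = √((δu/u)² + (-1·δb/b)² + (1·δs/s)²) = √(0.00170 + 0.0116 + 0.0126) = 0.161
Q = 22.8, so δQ = 0.161 × 22.8 = 3.68.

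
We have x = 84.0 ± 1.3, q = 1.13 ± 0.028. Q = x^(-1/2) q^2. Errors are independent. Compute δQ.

Each factor contributes (exponent × relative error)² to (δQ/Q)²:
  (−½·δx/x)² = (-0.5×0.0155)² = 5.99e-05;  (2·δq/q)² = (2×0.0248)² = 0.00246
δQ/Q = √(0.00252) = 0.0502
Q = 0.139, so δQ = 0.0502 × 0.139 = 0.00699.

0.00699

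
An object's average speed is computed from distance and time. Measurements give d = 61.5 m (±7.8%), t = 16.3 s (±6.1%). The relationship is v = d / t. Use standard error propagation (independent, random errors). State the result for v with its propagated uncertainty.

v is a product of powers, so relative uncertainties combine in quadrature:
  (1·δd/d)² = (1×0.0780)² = 0.00608;  (-1·δt/t)² = (-1×0.0610)² = 0.00372
δv/v = √(0.00980) = 0.0990
v = 3.77 m/s, so δv = 0.0990 × 3.77 = 0.374 m/s.

3.77 ± 0.374 m/s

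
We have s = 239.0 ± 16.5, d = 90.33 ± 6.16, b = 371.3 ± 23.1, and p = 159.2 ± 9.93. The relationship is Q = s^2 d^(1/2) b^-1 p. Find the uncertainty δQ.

Products/powers → add relative errors in quadrature, weighted by exponent:
  (2·δs/s)² = (2×0.0690)² = 0.0191;  (½·δd/d)² = (0.5×0.0682)² = 0.00116;  (-1·δb/b)² = (-1×0.0622)² = 0.00387;  (1·δp/p)² = (1×0.0624)² = 0.00389
δQ/Q = √(0.0280) = 0.167
Q = 232800, so δQ = 0.167 × 232800 = 38900.

38900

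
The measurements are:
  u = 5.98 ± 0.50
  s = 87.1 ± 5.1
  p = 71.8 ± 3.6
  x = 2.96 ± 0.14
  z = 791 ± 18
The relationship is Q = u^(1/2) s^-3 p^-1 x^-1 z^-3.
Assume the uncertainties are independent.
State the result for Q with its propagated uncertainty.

(3.52 ± 0.721) × 10^-17

Each factor contributes (exponent × relative error)² to (δQ/Q)²:
  (½·δu/u)² = (0.5×0.0836)² = 0.00175;  (-3·δs/s)² = (-3×0.0586)² = 0.0309;  (-1·δp/p)² = (-1×0.0501)² = 0.00251;  (-1·δx/x)² = (-1×0.0473)² = 0.00224;  (-3·δz/z)² = (-3×0.0228)² = 0.00466
δQ/Q = √(0.0420) = 0.205
Q = 3.52e-17, so δQ = 0.205 × 3.52e-17 = 7.21e-18.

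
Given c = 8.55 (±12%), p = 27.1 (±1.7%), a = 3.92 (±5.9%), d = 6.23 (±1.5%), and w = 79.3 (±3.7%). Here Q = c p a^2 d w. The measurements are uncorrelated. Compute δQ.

Since Q is a product/quotient, work with relative uncertainties:
  (1·δc/c)² = (1×0.120)² = 0.0144;  (1·δp/p)² = (1×0.0170)² = 0.000289;  (2·δa/a)² = (2×0.0590)² = 0.0139;  (1·δd/d)² = (1×0.0150)² = 0.000225;  (1·δw/w)² = (1×0.0370)² = 0.00137
δQ/Q = √(0.0302) = 0.174
Q = 1.76e+06, so δQ = 0.174 × 1.76e+06 = 3.06e+05.

3.06e+05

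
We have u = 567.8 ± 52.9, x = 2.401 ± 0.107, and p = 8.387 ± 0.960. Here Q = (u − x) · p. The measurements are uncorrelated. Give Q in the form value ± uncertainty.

Let w = u − x = 565.4. δw = √(δu² + δx²) = √(2800 + 0.0114) = 52.9, so δw/w = 0.0936.
Q is then a monomial in w, p:
δQ/Q = √((δw/w)² + (1·δp/p)²) = √(0.00875 + 0.0131) = 0.148
Q = 4742, so δQ = 0.148 × 4742 = 701.

4742 ± 701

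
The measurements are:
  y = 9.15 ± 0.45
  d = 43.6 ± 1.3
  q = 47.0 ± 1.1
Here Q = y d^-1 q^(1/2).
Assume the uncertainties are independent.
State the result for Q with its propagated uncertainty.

1.44 ± 0.0844

Each factor contributes (exponent × relative error)² to (δQ/Q)²:
  (1·δy/y)² = (1×0.0492)² = 0.00242;  (-1·δd/d)² = (-1×0.0298)² = 0.000889;  (½·δq/q)² = (0.5×0.0234)² = 0.000137
δQ/Q = √(0.00344) = 0.0587
Q = 1.44, so δQ = 0.0587 × 1.44 = 0.0844.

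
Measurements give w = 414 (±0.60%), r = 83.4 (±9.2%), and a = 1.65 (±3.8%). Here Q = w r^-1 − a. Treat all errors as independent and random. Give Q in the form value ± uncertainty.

Let p = w·r^-1 = 4.96. δp/p = √((1·δw/w)² + (-1·δr/r)²) = √(3.6e-05 + 0.00846) = 0.0922, so δp = 0.458.
Q = p − a: δQ = √(δp² + δa²) = √(0.209 + 0.00393) = 0.462
Q = 3.31.

3.31 ± 0.462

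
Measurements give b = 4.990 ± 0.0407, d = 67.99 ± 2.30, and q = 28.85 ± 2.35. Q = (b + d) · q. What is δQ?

184

Let u = b + d = 72.98. δu = √(δb² + δd²) = √(0.00166 + 5.29) = 2.30, so δu/u = 0.0315.
Q is then a monomial in u, q:
δQ/Q = √((δu/u)² + (1·δq/q)²) = √(0.000994 + 0.00664) = 0.0873
Q = 2105, so δQ = 0.0873 × 2105 = 184.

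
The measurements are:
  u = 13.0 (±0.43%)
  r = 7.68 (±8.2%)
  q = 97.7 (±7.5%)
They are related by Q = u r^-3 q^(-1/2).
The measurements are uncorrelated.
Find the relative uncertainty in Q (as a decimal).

0.249

Each factor contributes (exponent × relative error)² to (δQ/Q)²:
  (1·δu/u)² = (1×0.00430)² = 1.85e-05;  (-3·δr/r)² = (-3×0.0820)² = 0.0605;  (−½·δq/q)² = (-0.5×0.0750)² = 0.00141
δQ/Q = √(0.0619) = 0.249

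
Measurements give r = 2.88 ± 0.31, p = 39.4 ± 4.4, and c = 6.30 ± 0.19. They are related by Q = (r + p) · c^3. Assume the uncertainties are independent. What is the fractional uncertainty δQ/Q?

Let u = r + p = 42.3. δu = √(δr² + δp²) = √(0.0961 + 19.4) = 4.41, so δu/u = 0.104.
Q is then a monomial in u, c:
δQ/Q = √((δu/u)² + (3·δc/c)²) = √(0.0109 + 0.00819) = 0.138

0.138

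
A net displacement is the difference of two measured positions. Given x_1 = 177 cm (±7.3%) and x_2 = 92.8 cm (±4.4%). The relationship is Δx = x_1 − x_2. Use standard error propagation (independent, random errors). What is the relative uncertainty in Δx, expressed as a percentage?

16.1%

Sums and differences: (δΔx)² = Σ (cᵢ δxᵢ)².
  (δx_1)² = 167;  (δx_2)² = 16.7
δΔx = √(184) = 13.6 cm
Δx = 84.2 cm, so δΔx/Δx = 13.6/84.2 = 0.161.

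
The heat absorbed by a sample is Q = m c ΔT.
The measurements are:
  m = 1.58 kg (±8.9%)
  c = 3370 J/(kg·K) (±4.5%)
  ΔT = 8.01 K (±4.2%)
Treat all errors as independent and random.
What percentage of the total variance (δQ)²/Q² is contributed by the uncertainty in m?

(δQ/Q)² = (1·δm/m)² + (1·δc/c)² + (1·δΔT/ΔT)²
  m term: (1×0.0890)² = 0.00792
  c term: (1×0.0450)² = 0.00202
  ΔT term: (1×0.0420)² = 0.00176
Total = 0.0117. Share from m = 0.00792/0.0117 = 0.676.

67.6%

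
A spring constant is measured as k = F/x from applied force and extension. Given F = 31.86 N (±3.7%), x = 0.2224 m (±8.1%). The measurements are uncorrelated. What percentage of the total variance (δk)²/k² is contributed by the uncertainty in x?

(δk/k)² = (1·δF/F)² + (-1·δx/x)²
  F term: (1×0.0370)² = 0.00137
  x term: (-1×0.0810)² = 0.00656
Total = 0.00793. Share from x = 0.00656/0.00793 = 0.827.

82.7%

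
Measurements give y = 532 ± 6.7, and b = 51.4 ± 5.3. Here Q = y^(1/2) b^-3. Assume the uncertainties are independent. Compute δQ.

5.26e-05

Each factor contributes (exponent × relative error)² to (δQ/Q)²:
  (½·δy/y)² = (0.5×0.0126)² = 3.97e-05;  (-3·δb/b)² = (-3×0.103)² = 0.0957
δQ/Q = √(0.0957) = 0.309
Q = 0.000170, so δQ = 0.309 × 0.000170 = 5.26e-05.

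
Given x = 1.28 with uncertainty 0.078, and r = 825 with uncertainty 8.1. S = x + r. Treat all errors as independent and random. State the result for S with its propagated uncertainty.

S is a linear combination, so absolute uncertainties add in quadrature:
  (δx)² = 0.00608;  (δr)² = 65.6
δS = √(65.6) = 8.10
S = 826.

826 ± 8.10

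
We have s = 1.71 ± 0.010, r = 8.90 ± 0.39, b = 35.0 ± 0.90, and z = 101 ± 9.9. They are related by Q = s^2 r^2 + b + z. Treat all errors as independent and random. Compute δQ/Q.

Let p = s^2·r^2 = 232. δp/p = √((2·δs/s)² + (2·δr/r)²) = √(0.000137 + 0.00768) = 0.0884, so δp = 20.5.
Q = p + b + z: δQ = √(δp² + δb² + δz²) = √(419 + 0.810 + 98.0) = 22.8
Q = 368, so δQ/Q = 22.8/368 = 0.0619.

0.0619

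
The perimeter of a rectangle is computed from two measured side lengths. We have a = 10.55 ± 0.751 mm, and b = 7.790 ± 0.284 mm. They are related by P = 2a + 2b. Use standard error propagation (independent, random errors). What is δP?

1.61 mm

For a sum/difference, combine absolute errors in quadrature:
  (2·δa)² = 2.26;  (2·δb)² = 0.323
δP = √(2.58) = 1.61 mm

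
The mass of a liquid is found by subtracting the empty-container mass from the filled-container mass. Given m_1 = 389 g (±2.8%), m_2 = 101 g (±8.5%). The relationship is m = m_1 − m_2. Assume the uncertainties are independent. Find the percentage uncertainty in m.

For a sum/difference, combine absolute errors in quadrature:
  (δm_1)² = 119;  (δm_2)² = 73.7
δm = √(192) = 13.9 g
m = 288 g, so δm/m = 13.9/288 = 0.0482.

4.82%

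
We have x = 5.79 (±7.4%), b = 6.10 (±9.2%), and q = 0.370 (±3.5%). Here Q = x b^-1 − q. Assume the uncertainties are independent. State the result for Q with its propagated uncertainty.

0.579 ± 0.113

Let p = x·b^-1 = 0.949. δp/p = √((1·δx/x)² + (-1·δb/b)²) = √(0.00548 + 0.00846) = 0.118, so δp = 0.112.
Q = p − q: δQ = √(δp² + δq²) = √(0.0126 + 0.000168) = 0.113
Q = 0.579.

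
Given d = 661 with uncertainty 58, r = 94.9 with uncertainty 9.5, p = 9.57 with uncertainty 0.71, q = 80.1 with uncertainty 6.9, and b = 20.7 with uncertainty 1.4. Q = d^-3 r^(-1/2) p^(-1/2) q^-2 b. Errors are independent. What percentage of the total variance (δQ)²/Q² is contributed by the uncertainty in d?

(δQ/Q)² = (-3·δd/d)² + (−½·δr/r)² + (−½·δp/p)² + (-2·δq/q)² + (1·δb/b)²
  d term: (-3×0.0877)² = 0.0693
  r term: (-0.5×0.100)² = 0.00251
  p term: (-0.5×0.0742)² = 0.00138
  q term: (-2×0.0861)² = 0.0297
  b term: (1×0.0676)² = 0.00457
Total = 0.107. Share from d = 0.0693/0.107 = 0.645.

64.5%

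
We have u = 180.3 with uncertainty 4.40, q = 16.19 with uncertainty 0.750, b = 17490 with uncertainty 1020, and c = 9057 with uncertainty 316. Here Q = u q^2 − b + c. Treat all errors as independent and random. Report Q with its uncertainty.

38830 ± 4650

Let p = u·q^2 = 47260. δp/p = √((1·δu/u)² + (2·δq/q)²) = √(0.000596 + 0.00858) = 0.0958, so δp = 4530.
Q = p − b + c: δQ = √(δp² + δb² + δc²) = √(2.05e+07 + 1.04e+06 + 99900) = 4650
Q = 38830.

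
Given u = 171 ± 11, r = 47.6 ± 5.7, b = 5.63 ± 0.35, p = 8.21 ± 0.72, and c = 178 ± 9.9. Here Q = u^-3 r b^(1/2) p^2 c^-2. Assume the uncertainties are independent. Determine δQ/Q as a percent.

30.9%

Relative error in a monomial: (δQ/Q)² = Σ (nᵢ · δxᵢ/xᵢ)².
  (-3·δu/u)² = (-3×0.0643)² = 0.0372;  (1·δr/r)² = (1×0.120)² = 0.0143;  (½·δb/b)² = (0.5×0.0622)² = 0.000966;  (2·δp/p)² = (2×0.0877)² = 0.0308;  (-2·δc/c)² = (-2×0.0556)² = 0.0124
δQ/Q = √(0.0957) = 0.309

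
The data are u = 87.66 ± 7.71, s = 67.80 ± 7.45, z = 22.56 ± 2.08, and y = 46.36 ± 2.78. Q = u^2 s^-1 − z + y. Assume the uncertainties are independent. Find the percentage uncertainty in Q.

Let p = u^2·s^-1 = 113.3. δp/p = √((2·δu/u)² + (-1·δs/s)²) = √(0.0309 + 0.0121) = 0.207, so δp = 23.5.
Q = p − z + y: δQ = √(δp² + δz² + δy²) = √(553 + 4.33 + 7.73) = 23.8
Q = 137.1, so δQ/Q = 23.8/137.1 = 0.173.

17.3%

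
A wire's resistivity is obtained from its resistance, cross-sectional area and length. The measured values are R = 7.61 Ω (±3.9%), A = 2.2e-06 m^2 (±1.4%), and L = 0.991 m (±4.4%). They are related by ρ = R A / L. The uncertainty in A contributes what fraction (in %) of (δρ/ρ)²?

(δρ/ρ)² = (1·δR/R)² + (1·δA/A)² + (-1·δL/L)²
  R term: (1×0.0390)² = 0.00152
  A term: (1×0.0140)² = 0.000196
  L term: (-1×0.0440)² = 0.00194
Total = 0.00365. Share from A = 0.000196/0.00365 = 0.0537.

5.37%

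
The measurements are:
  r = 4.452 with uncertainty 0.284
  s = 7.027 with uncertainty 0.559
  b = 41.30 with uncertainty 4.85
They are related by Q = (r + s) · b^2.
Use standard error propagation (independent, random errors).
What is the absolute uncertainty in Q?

4720

Let u = r + s = 11.48. δu = √(δr² + δs²) = √(0.0807 + 0.312) = 0.627, so δu/u = 0.0546.
Q is then a monomial in u, b:
δQ/Q = √((δu/u)² + (2·δb/b)²) = √(0.00298 + 0.0552) = 0.241
Q = 19580, so δQ = 0.241 × 19580 = 4720.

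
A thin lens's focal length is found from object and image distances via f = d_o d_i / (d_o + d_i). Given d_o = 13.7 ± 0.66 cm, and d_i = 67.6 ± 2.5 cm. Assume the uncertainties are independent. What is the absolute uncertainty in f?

∂f/∂d_o = (d_i/(d_o+d_i))² = 0.691;  ∂f/∂d_i = (d_o/(d_o+d_i))² = 0.0284
δf = √((∂f/∂d_o · δd_o)² + (∂f/∂d_i · δd_i)²) = √(0.208 + 0.00504) = 0.462 cm

0.462 cm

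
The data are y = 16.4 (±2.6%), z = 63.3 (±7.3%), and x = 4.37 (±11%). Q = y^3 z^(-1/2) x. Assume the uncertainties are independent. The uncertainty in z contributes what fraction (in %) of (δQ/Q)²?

6.83%

(δQ/Q)² = (3·δy/y)² + (−½·δz/z)² + (1·δx/x)²
  y term: (3×0.0260)² = 0.00608
  z term: (-0.5×0.0730)² = 0.00133
  x term: (1×0.110)² = 0.0121
Total = 0.0195. Share from z = 0.00133/0.0195 = 0.0683.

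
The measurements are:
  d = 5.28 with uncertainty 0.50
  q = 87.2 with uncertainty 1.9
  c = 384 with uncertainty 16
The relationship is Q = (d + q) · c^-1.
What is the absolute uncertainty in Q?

Let u = d + q = 92.5. δu = √(δd² + δq²) = √(0.250 + 3.61) = 1.96, so δu/u = 0.0212.
Q is then a monomial in u, c:
δQ/Q = √((δu/u)² + (-1·δc/c)²) = √(0.000451 + 0.00174) = 0.0468
Q = 0.241, so δQ = 0.0468 × 0.241 = 0.0113.

0.0113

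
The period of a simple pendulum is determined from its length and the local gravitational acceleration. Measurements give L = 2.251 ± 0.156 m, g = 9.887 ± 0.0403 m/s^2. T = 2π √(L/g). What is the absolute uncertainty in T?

Since T is a product/quotient, work with relative uncertainties:
  (½·δL/L)² = (0.5×0.0693)² = 0.00120;  (−½·δg/g)² = (-0.5×0.00408)² = 4.15e-06
δT/T = √(0.00120) = 0.0347
T = 2.998 s, so δT = 0.0347 × 2.998 = 0.104 s.

0.104 s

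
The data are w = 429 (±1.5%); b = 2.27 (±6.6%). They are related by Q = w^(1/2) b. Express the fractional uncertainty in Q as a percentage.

Each factor contributes (exponent × relative error)² to (δQ/Q)²:
  (½·δw/w)² = (0.5×0.0150)² = 5.62e-05;  (1·δb/b)² = (1×0.0660)² = 0.00436
δQ/Q = √(0.00441) = 0.0664

6.64%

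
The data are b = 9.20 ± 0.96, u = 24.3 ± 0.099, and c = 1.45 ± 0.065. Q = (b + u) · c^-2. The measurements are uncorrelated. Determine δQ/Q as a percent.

Let w = b + u = 33.5. δw = √(δb² + δu²) = √(0.922 + 0.00980) = 0.965, so δw/w = 0.0288.
Q is then a monomial in w, c:
δQ/Q = √((δw/w)² + (-2·δc/c)²) = √(0.000830 + 0.00804) = 0.0942

9.42%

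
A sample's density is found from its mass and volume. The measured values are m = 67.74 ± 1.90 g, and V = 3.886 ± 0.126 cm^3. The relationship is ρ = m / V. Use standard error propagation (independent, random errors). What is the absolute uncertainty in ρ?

0.747 g/cm^3

For a monomial ρ ∝ m, V^-1, fractional errors add in quadrature:
  (1·δm/m)² = (1×0.0280)² = 0.000787;  (-1·δV/V)² = (-1×0.0324)² = 0.00105
δρ/ρ = √(0.00184) = 0.0429
ρ = 17.43 g/cm^3, so δρ = 0.0429 × 17.43 = 0.747 g/cm^3.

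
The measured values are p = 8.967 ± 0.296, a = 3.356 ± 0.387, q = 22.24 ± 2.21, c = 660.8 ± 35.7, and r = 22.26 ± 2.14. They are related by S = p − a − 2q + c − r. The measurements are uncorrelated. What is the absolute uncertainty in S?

Each term contributes (cᵢ δxᵢ)² to (δS)²:
  (δp)² = 0.0876;  (δa)² = 0.150;  (2·δq)² = 19.5;  (δc)² = 1270;  (δr)² = 4.58
δS = √(1300) = 36.0

36.0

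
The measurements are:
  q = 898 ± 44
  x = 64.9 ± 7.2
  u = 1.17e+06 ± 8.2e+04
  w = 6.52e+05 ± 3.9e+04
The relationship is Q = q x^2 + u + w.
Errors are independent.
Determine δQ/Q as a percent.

Let p = q·x^2 = 3.78e+06. δp/p = √((1·δq/q)² + (2·δx/x)²) = √(0.00240 + 0.0492) = 0.227, so δp = 8.59e+05.
Q = p + u + w: δQ = √(δp² + δu² + δw²) = √(7.39e+11 + 6.72e+09 + 1.52e+09) = 8.64e+05
Q = 5.6e+06, so δQ/Q = 8.64e+05/5.6e+06 = 0.154.

15.4%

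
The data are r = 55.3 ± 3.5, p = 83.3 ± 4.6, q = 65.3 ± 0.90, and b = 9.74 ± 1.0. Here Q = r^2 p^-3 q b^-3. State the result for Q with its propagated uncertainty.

Each factor contributes (exponent × relative error)² to (δQ/Q)²:
  (2·δr/r)² = (2×0.0633)² = 0.0160;  (-3·δp/p)² = (-3×0.0552)² = 0.0274;  (1·δq/q)² = (1×0.0138)² = 0.000190;  (-3·δb/b)² = (-3×0.103)² = 0.0949
δQ/Q = √(0.139) = 0.372
Q = 0.000374, so δQ = 0.372 × 0.000374 = 0.000139.

0.000374 ± 0.000139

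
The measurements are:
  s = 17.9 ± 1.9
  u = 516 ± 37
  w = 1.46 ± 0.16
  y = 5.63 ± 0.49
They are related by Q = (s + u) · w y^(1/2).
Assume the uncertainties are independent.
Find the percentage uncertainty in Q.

Let h = s + u = 534. δh = √(δs² + δu²) = √(3.61 + 1370) = 37.0, so δh/h = 0.0694.
Q is then a monomial in h, w, y:
δQ/Q = √((δh/h)² + (1·δw/w)² + (½·δy/y)²) = √(0.00482 + 0.0120 + 0.00189) = 0.137

13.7%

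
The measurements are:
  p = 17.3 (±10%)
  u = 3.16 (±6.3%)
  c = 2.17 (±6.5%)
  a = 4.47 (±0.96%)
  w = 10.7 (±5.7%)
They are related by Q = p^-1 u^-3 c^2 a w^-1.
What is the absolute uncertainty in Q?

0.000926

Relative error in a monomial: (δQ/Q)² = Σ (nᵢ · δxᵢ/xᵢ)².
  (-1·δp/p)² = (-1×0.100)² = 0.0100;  (-3·δu/u)² = (-3×0.0630)² = 0.0357;  (2·δc/c)² = (2×0.0650)² = 0.0169;  (1·δa/a)² = (1×0.00960)² = 9.22e-05;  (-1·δw/w)² = (-1×0.0570)² = 0.00325
δQ/Q = √(0.0660) = 0.257
Q = 0.00360, so δQ = 0.257 × 0.00360 = 0.000926.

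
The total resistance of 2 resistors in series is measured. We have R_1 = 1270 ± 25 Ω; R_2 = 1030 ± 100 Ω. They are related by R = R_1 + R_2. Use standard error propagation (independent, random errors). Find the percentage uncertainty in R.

Sums and differences: (δR)² = Σ (cᵢ δxᵢ)².
  (δR_1)² = 625;  (δR_2)² = 10000
δR = √(10600) = 103 Ω
R = 2300 Ω, so δR/R = 103/2300 = 0.0448.

4.48%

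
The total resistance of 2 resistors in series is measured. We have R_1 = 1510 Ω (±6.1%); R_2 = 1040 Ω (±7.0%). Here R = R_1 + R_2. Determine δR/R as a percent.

4.60%

Sums and differences: (δR)² = Σ (cᵢ δxᵢ)².
  (δR_1)² = 8480;  (δR_2)² = 5300
δR = √(13800) = 117 Ω
R = 2550 Ω, so δR/R = 117/2550 = 0.0460.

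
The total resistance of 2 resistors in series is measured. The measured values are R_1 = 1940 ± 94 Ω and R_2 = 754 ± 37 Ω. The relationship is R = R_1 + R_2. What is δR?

101 Ω

Absolute uncertainties add in quadrature for a linear combination:
  (δR_1)² = 8840;  (δR_2)² = 1370
δR = √(10200) = 101 Ω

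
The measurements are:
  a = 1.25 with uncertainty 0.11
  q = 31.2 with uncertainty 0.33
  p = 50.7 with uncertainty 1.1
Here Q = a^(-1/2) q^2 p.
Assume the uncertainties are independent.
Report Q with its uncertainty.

Each factor contributes (exponent × relative error)² to (δQ/Q)²:
  (−½·δa/a)² = (-0.5×0.0880)² = 0.00194;  (2·δq/q)² = (2×0.0106)² = 0.000447;  (1·δp/p)² = (1×0.0217)² = 0.000471
δQ/Q = √(0.00285) = 0.0534
Q = 44100, so δQ = 0.0534 × 44100 = 2360.

44100 ± 2360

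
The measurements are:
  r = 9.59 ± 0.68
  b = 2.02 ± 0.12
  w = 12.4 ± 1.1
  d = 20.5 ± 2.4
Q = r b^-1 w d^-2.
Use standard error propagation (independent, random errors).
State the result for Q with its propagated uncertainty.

For a monomial Q ∝ r, b^-1, w, d^-2, fractional errors add in quadrature:
  (1·δr/r)² = (1×0.0709)² = 0.00503;  (-1·δb/b)² = (-1×0.0594)² = 0.00353;  (1·δw/w)² = (1×0.0887)² = 0.00787;  (-2·δd/d)² = (-2×0.117)² = 0.0548
δQ/Q = √(0.0713) = 0.267
Q = 0.140, so δQ = 0.267 × 0.140 = 0.0374.

0.140 ± 0.0374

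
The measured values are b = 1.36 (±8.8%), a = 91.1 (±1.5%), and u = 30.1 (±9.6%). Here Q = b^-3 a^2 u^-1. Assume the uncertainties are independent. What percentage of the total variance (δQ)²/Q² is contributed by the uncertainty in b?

(δQ/Q)² = (-3·δb/b)² + (2·δa/a)² + (-1·δu/u)²
  b term: (-3×0.0880)² = 0.0697
  a term: (2×0.0150)² = 0.000900
  u term: (-1×0.0960)² = 0.00922
Total = 0.0798. Share from b = 0.0697/0.0798 = 0.873.

87.3%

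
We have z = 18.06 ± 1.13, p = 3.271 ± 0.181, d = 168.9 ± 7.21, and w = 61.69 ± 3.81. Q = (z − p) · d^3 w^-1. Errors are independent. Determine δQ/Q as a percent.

Let u = z − p = 14.79. δu = √(δz² + δp²) = √(1.28 + 0.0328) = 1.14, so δu/u = 0.0774.
Q is then a monomial in u, d, w:
δQ/Q = √((δu/u)² + (3·δd/d)² + (-1·δw/w)²) = √(0.00599 + 0.0164 + 0.00381) = 0.162

16.2%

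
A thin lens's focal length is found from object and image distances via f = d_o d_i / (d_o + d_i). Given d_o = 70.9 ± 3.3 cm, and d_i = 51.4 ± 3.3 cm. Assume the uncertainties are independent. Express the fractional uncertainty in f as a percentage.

4.20%

∂f/∂d_o = (d_i/(d_o+d_i))² = 0.177;  ∂f/∂d_i = (d_o/(d_o+d_i))² = 0.336
δf = √((∂f/∂d_o · δd_o)² + (∂f/∂d_i · δd_i)²) = √(0.340 + 1.23) = 1.25 cm
f = 29.8 cm, so δf/f = 1.25/29.8 = 0.0420.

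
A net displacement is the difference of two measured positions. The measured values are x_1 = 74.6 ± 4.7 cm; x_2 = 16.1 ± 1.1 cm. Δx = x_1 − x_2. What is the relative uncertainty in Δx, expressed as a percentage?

Each term contributes (cᵢ δxᵢ)² to (δΔx)²:
  (δx_1)² = 22.1;  (δx_2)² = 1.21
δΔx = √(23.3) = 4.83 cm
Δx = 58.5 cm, so δΔx/Δx = 4.83/58.5 = 0.0825.

8.25%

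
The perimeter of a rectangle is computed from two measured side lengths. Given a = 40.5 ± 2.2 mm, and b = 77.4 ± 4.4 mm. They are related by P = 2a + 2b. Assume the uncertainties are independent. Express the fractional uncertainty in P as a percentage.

P is a linear combination, so absolute uncertainties add in quadrature:
  (2·δa)² = 19.4;  (2·δb)² = 77.4
δP = √(96.8) = 9.84 mm
P = 236 mm, so δP/P = 9.84/236 = 0.0417.

4.17%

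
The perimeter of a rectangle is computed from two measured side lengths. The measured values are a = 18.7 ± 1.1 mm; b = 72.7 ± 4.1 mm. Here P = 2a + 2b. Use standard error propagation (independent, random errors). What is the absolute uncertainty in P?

8.49 mm

Each term contributes (cᵢ δxᵢ)² to (δP)²:
  (2·δa)² = 4.84;  (2·δb)² = 67.2
δP = √(72.1) = 8.49 mm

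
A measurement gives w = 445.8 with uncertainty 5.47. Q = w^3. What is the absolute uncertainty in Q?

Q ∝ w^3, so δQ/Q = |3| · δw/w = 3 × 0.0123 = 0.0368.
Q = 8.86e+07, so δQ = 0.0368 × 8.86e+07 = 3.26e+06.

3.26e+06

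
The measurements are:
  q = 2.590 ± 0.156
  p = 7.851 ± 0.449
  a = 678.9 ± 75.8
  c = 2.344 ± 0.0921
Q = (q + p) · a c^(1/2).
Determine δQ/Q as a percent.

12.2%

Let u = q + p = 10.44. δu = √(δq² + δp²) = √(0.0243 + 0.202) = 0.475, so δu/u = 0.0455.
Q is then a monomial in u, a, c:
δQ/Q = √((δu/u)² + (1·δa/a)² + (½·δc/c)²) = √(0.00207 + 0.0125 + 0.000386) = 0.122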